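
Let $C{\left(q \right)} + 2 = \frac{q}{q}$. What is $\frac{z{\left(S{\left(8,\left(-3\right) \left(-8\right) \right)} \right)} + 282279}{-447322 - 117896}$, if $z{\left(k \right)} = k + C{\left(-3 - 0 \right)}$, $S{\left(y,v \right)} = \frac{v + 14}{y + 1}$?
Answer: $- \frac{1270270}{2543481} \approx -0.49942$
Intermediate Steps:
$C{\left(q \right)} = -1$ ($C{\left(q \right)} = -2 + \frac{q}{q} = -2 + 1 = -1$)
$S{\left(y,v \right)} = \frac{14 + v}{1 + y}$
$z{\left(k \right)} = -1 + k$ ($z{\left(k \right)} = k - 1 = -1 + k$)
$\frac{z{\left(S{\left(8,\left(-3\right) \left(-8\right) \right)} \right)} + 282279}{-447322 - 117896} = \frac{\left(-1 + \frac{14 - -24}{1 + 8}\right) + 282279}{-447322 - 117896} = \frac{\left(-1 + \frac{14 + 24}{9}\right) + 282279}{-565218} = \left(\left(-1 + \frac{1}{9} \cdot 38\right) + 282279\right) \left(- \frac{1}{565218}\right) = \left(\left(-1 + \frac{38}{9}\right) + 282279\right) \left(- \frac{1}{565218}\right) = \left(\frac{29}{9} + 282279\right) \left(- \frac{1}{565218}\right) = \frac{2540540}{9} \left(- \frac{1}{565218}\right) = - \frac{1270270}{2543481}$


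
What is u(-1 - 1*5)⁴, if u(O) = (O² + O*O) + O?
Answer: 18974736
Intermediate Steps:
u(O) = O + 2*O² (u(O) = (O² + O²) + O = 2*O² + O = O + 2*O²)
u(-1 - 1*5)⁴ = ((-1 - 1*5)*(1 + 2*(-1 - 1*5)))⁴ = ((-1 - 5)*(1 + 2*(-1 - 5)))⁴ = (-6*(1 + 2*(-6)))⁴ = (-6*(1 - 12))⁴ = (-6*(-11))⁴ = 66⁴ = 18974736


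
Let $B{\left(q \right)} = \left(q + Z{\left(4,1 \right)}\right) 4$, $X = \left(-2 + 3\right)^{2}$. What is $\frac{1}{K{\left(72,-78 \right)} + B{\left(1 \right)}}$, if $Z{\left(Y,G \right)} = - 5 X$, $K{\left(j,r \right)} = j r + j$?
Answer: $- \frac{1}{5560} \approx -0.00017986$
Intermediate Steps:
$X = 1$ ($X = 1^{2} = 1$)
$K{\left(j,r \right)} = j + j r$
$Z{\left(Y,G \right)} = -5$ ($Z{\left(Y,G \right)} = \left(-5\right) 1 = -5$)
$B{\left(q \right)} = -20 + 4 q$ ($B{\left(q \right)} = \left(q - 5\right) 4 = \left(-5 + q\right) 4 = -20 + 4 q$)
$\frac{1}{K{\left(72,-78 \right)} + B{\left(1 \right)}} = \frac{1}{72 \left(1 - 78\right) + \left(-20 + 4 \cdot 1\right)} = \frac{1}{72 \left(-77\right) + \left(-20 + 4\right)} = \frac{1}{-5544 - 16} = \frac{1}{-5560} = - \frac{1}{5560}$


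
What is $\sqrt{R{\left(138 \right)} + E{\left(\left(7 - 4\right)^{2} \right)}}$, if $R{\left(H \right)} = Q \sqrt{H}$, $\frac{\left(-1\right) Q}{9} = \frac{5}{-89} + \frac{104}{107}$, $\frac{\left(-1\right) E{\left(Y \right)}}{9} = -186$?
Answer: $\frac{3 \sqrt{16867880394 - 83050083 \sqrt{138}}}{9523} \approx 39.714$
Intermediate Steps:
$E{\left(Y \right)} = 1674$ ($E{\left(Y \right)} = \left(-9\right) \left(-186\right) = 1674$)
$Q = - \frac{78489}{9523}$ ($Q = - 9 \left(\frac{5}{-89} + \frac{104}{107}\right) = - 9 \left(5 \left(- \frac{1}{89}\right) + 104 \cdot \frac{1}{107}\right) = - 9 \left(- \frac{5}{89} + \frac{104}{107}\right) = \left(-9\right) \frac{8721}{9523} = - \frac{78489}{9523} \approx -8.2421$)
$R{\left(H \right)} = - \frac{78489 \sqrt{H}}{9523}$
$\sqrt{R{\left(138 \right)} + E{\left(\left(7 - 4\right)^{2} \right)}} = \sqrt{- \frac{78489 \sqrt{138}}{9523} + 1674} = \sqrt{1674 - \frac{78489 \sqrt{138}}{9523}}$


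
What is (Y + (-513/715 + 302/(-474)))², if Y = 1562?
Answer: 69938649423578896/28714997025 ≈ 2.4356e+6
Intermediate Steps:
(Y + (-513/715 + 302/(-474)))² = (1562 + (-513/715 + 302/(-474)))² = (1562 + (-513*1/715 + 302*(-1/474)))² = (1562 + (-513/715 - 151/237))² = (1562 - 229546/169455)² = (264459164/169455)² = 69938649423578896/28714997025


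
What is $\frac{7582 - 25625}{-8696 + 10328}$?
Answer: $- \frac{18043}{1632} \approx -11.056$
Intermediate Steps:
$\frac{7582 - 25625}{-8696 + 10328} = - \frac{18043}{1632}$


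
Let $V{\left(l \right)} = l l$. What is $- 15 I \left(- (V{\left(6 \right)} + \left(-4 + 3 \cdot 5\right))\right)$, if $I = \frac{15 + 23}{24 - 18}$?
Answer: $4465$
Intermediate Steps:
$V{\left(l \right)} = l^{2}$
$I = \frac{19}{3}$ ($I = \frac{38}{6} = 38 \cdot \frac{1}{6} = \frac{19}{3} \approx 6.3333$)
$- 15 I \left(- (V{\left(6 \right)} + \left(-4 + 3 \cdot 5\right))\right) = \left(-15\right) \frac{19}{3} \left(- (6^{2} + \left(-4 + 3 \cdot 5\right))\right) = - 95 \left(- (36 + \left(-4 + 15\right))\right) = - 95 \left(- (36 + 11)\right) = - 95 \left(\left(-1\right) 47\right) = \left(-95\right) \left(-47\right) = 4465$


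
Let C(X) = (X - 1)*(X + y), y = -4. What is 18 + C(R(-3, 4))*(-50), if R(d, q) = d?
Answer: -1382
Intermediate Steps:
C(X) = (-1 + X)*(-4 + X) (C(X) = (X - 1)*(X - 4) = (-1 + X)*(-4 + X))
18 + C(R(-3, 4))*(-50) = 18 + (4 + (-3)² - 5*(-3))*(-50) = 18 + (4 + 9 + 15)*(-50) = 18 + 28*(-50) = 18 - 1400 = -1382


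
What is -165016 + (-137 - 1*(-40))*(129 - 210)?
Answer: -157159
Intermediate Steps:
-165016 + (-137 - 1*(-40))*(129 - 210) = -165016 + (-137 + 40)*(-81) = -165016 - 97*(-81) = -165016 + 7857 = -157159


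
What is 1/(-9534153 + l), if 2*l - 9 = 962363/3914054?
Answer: -7828108/74634343183675 ≈ -1.0489e-7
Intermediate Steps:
l = 36188849/7828108 (l = 9/2 + (962363/3914054)/2 = 9/2 + (962363*(1/3914054))/2 = 9/2 + (1/2)*(962363/3914054) = 9/2 + 962363/7828108 = 36188849/7828108 ≈ 4.6229)
1/(-9534153 + l) = 1/(-9534153 + 36188849/7828108) = 1/(-74634343183675/7828108) = -7828108/74634343183675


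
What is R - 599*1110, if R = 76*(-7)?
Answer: -665422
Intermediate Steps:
R = -532
R - 599*1110 = -532 - 599*1110 = -532 - 664890 = -665422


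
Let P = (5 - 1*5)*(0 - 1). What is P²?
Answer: 0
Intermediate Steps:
P = 0 (P = (5 - 5)*(-1) = 0*(-1) = 0)
P² = 0² = 0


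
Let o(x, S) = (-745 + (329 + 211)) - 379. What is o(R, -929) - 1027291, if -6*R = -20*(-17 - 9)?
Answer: -1027875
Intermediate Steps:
R = -260/3 (R = -(-10)*(-17 - 9)/3 = -(-10)*(-26)/3 = -1/6*520 = -260/3 ≈ -86.667)
o(x, S) = -584 (o(x, S) = (-745 + 540) - 379 = -205 - 379 = -584)
o(R, -929) - 1027291 = -584 - 1027291 = -1027875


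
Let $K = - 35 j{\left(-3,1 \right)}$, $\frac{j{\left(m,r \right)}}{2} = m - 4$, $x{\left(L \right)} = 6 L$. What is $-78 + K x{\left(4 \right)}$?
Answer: $11682$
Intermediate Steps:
$j{\left(m,r \right)} = -8 + 2 m$ ($j{\left(m,r \right)} = 2 \left(m - 4\right) = 2 \left(-4 + m\right) = -8 + 2 m$)
$K = 490$ ($K = - 35 \left(-8 + 2 \left(-3\right)\right) = - 35 \left(-8 - 6\right) = \left(-35\right) \left(-14\right) = 490$)
$-78 + K x{\left(4 \right)} = -78 + 490 \cdot 6 \cdot 4 = -78 + 490 \cdot 24 = -78 + 11760 = 11682$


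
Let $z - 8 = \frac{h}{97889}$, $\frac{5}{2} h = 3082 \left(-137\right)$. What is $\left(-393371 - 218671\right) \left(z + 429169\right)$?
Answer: $- \frac{128564130108840474}{489445} \approx -2.6267 \cdot 10^{11}$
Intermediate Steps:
$h = - \frac{844468}{5}$ ($h = \frac{2 \cdot 3082 \left(-137\right)}{5} = \frac{2}{5} \left(-422234\right) = - \frac{844468}{5} \approx -1.6889 \cdot 10^{5}$)
$z = \frac{3071092}{489445}$ ($z = 8 - \frac{844468}{5 \cdot 97889} = 8 - \frac{844468}{489445} = \frac{3071092}{489445} \approx 6.2746$)
$\left(-393371 - 218671\right) \left(z + 429169\right) = \left(-393371 - 218671\right) \left(\frac{3071092}{489445} + 429169\right) = \left(-612042\right) \frac{210057692297}{489445} = - \frac{128564130108840474}{489445}$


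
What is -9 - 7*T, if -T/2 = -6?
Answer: -93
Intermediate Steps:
T = 12 (T = -2*(-6) = 12)
-9 - 7*T = -9 - 7*12 = -9 - 84 = -93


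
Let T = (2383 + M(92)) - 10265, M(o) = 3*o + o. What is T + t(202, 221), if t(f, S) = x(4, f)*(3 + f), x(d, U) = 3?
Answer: -6899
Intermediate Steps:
M(o) = 4*o
T = -7514 (T = (2383 + 4*92) - 10265 = (2383 + 368) - 10265 = 2751 - 10265 = -7514)
t(f, S) = 9 + 3*f (t(f, S) = 3*(3 + f) = 9 + 3*f)
T + t(202, 221) = -7514 + (9 + 3*202) = -7514 + (9 + 606) = -7514 + 615 = -6899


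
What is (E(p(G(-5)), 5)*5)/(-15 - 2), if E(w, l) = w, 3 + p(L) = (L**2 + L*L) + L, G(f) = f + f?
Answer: -55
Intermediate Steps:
G(f) = 2*f
p(L) = -3 + L + 2*L**2 (p(L) = -3 + ((L**2 + L*L) + L) = -3 + ((L**2 + L**2) + L) = -3 + (2*L**2 + L) = -3 + (L + 2*L**2) = -3 + L + 2*L**2)
(E(p(G(-5)), 5)*5)/(-15 - 2) = ((-3 + 2*(-5) + 2*(2*(-5))**2)*5)/(-15 - 2) = ((-3 - 10 + 2*(-10)**2)*5)/(-17) = ((-3 - 10 + 2*100)*5)*(-1/17) = ((-3 - 10 + 200)*5)*(-1/17) = (187*5)*(-1/17) = 935*(-1/17) = -55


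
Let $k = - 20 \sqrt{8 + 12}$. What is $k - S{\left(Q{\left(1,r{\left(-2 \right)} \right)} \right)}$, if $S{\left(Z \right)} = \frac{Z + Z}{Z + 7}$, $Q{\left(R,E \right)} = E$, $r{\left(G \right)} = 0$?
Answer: $- 40 \sqrt{5} \approx -89.443$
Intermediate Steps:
$k = - 40 \sqrt{5}$ ($k = - 20 \sqrt{20} = - 20 \cdot 2 \sqrt{5} = - 40 \sqrt{5} \approx -89.443$)
$S{\left(Z \right)} = \frac{2 Z}{7 + Z}$
$k - S{\left(Q{\left(1,r{\left(-2 \right)} \right)} \right)} = - 40 \sqrt{5} - 2 \cdot 0 \frac{1}{7 + 0} = - 40 \sqrt{5} - 2 \cdot 0 \cdot \frac{1}{7} = - 40 \sqrt{5} - 0 = - 40 \sqrt{5} + 0 = - 40 \sqrt{5}$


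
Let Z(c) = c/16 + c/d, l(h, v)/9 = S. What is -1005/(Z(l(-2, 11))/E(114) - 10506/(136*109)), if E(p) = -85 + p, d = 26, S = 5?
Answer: 220258480/120989 ≈ 1820.5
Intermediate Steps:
l(h, v) = 45 (l(h, v) = 9*5 = 45)
Z(c) = 21*c/208 (Z(c) = c/16 + c/26 = 21*c/208)
-1005/(Z(l(-2, 11))/E(114) - 10506/(136*109)) = -1005/(((21/208)*45)/(-85 + 114) - 10506/(136*109)) = -1005/((945/208)/29 - 10506/14824) = -1005/((945/208)*(1/29) - 10506*1/14824) = -1005/(945/6032 - 309/436) = -1005/(-362967/657488) = -1005*(-657488/362967) = 220258480/120989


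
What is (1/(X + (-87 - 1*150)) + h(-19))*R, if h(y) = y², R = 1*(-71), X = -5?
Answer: -6202631/242 ≈ -25631.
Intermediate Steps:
R = -71
(1/(X + (-87 - 1*150)) + h(-19))*R = (1/(-5 + (-87 - 1*150)) + (-19)²)*(-71) = (1/(-5 + (-87 - 150)) + 361)*(-71) = (1/(-5 - 237) + 361)*(-71) = (1/(-242) + 361)*(-71) = (-1/242 + 361)*(-71) = (87361/242)*(-71) = -6202631/242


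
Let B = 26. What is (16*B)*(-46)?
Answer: -19136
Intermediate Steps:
(16*B)*(-46) = (16*26)*(-46) = 416*(-46) = -19136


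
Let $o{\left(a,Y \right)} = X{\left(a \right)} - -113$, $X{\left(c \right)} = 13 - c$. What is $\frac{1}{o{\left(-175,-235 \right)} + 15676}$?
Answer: $\frac{1}{15977} \approx 6.259 \cdot 10^{-5}$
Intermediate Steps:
$o{\left(a,Y \right)} = 126 - a$ ($o{\left(a,Y \right)} = \left(13 - a\right) - -113 = \left(13 - a\right) + 113 = 126 - a$)
$\frac{1}{o{\left(-175,-235 \right)} + 15676} = \frac{1}{\left(126 - -175\right) + 15676} = \frac{1}{\left(126 + 175\right) + 15676} = \frac{1}{301 + 15676} = \frac{1}{15977}$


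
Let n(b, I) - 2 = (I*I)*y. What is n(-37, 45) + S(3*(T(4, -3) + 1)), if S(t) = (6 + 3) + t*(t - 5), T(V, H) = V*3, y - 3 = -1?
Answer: 5387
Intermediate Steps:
y = 2 (y = 3 - 1 = 2)
T(V, H) = 3*V
n(b, I) = 2 + 2*I**2 (n(b, I) = 2 + (I*I)*2 = 2 + I**2*2 = 2 + 2*I**2)
S(t) = 9 + t*(-5 + t)
n(-37, 45) + S(3*(T(4, -3) + 1)) = (2 + 2*45**2) + (9 + (3*(3*4 + 1))**2 - 15*(3*4 + 1)) = (2 + 2*2025) + (9 + (3*(12 + 1))**2 - 15*(12 + 1)) = (2 + 4050) + (9 + (3*13)**2 - 15*13) = 4052 + (9 + 39**2 - 5*39) = 4052 + (9 + 1521 - 195) = 4052 + 1335 = 5387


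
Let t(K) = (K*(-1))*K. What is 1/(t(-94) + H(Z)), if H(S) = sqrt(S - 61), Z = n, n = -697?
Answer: -4418/39037827 - I*sqrt(758)/78075654 ≈ -0.00011317 - 3.5263e-7*I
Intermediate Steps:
Z = -697
H(S) = sqrt(-61 + S)
t(K) = -K**2 (t(K) = (-K)*K = -K**2)
1/(t(-94) + H(Z)) = 1/(-1*(-94)**2 + sqrt(-61 - 697)) = 1/(-1*8836 + sqrt(-758)) = 1/(-8836 + I*sqrt(758))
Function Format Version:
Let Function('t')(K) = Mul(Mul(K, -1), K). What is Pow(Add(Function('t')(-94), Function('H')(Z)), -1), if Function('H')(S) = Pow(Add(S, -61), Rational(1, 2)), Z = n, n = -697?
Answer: Add(Rational(-4418, 39037827), Mul(Rational(-1, 78075654), I, Pow(758, Rational(1, 2)))) ≈ Add(-0.00011317, Mul(-3.5263e-7, I))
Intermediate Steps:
Z = -697
Function('H')(S) = Pow(Add(-61, S), Rational(1, 2))
Function('t')(K) = Mul(-1, Pow(K, 2)) (Function('t')(K) = Mul(Mul(-1, K), K) = Mul(-1, Pow(K, 2)))
Pow(Add(Function('t')(-94), Function('H')(Z)), -1) = Pow(Add(Mul(-1, Pow(-94, 2)), Pow(Add(-61, -697), Rational(1, 2))), -1) = Pow(Add(Mul(-1, 8836), Pow(-758, Rational(1, 2))), -1) = Pow(Add(-8836, Mul(I, Pow(758, Rational(1, 2)))), -1)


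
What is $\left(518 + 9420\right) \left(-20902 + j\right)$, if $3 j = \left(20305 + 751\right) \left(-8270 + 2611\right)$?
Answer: $- \frac{1184794546180}{3} \approx -3.9493 \cdot 10^{11}$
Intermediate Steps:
$j = - \frac{119155904}{3}$ ($j = \frac{\left(20305 + 751\right) \left(-8270 + 2611\right)}{3} = \frac{21056 \left(-5659\right)}{3} = \frac{1}{3} \left(-119155904\right) = - \frac{119155904}{3} \approx -3.9719 \cdot 10^{7}$)
$\left(518 + 9420\right) \left(-20902 + j\right) = \left(518 + 9420\right) \left(-20902 - \frac{119155904}{3}\right) = 9938 \left(- \frac{119218610}{3}\right) = - \frac{1184794546180}{3}$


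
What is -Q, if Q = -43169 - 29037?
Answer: 72206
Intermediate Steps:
Q = -72206
-Q = -1*(-72206) = 72206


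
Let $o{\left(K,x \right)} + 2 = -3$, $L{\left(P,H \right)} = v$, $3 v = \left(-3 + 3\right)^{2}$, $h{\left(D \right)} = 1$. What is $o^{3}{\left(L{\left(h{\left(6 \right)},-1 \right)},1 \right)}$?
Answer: $-125$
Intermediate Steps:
$v = 0$ ($v = \frac{\left(-3 + 3\right)^{2}}{3} = \frac{0^{2}}{3} = \frac{1}{3} \cdot 0 = 0$)
$L{\left(P,H \right)} = 0$
$o{\left(K,x \right)} = -5$ ($o{\left(K,x \right)} = -2 - 3 = -5$)
$o^{3}{\left(L{\left(h{\left(6 \right)},-1 \right)},1 \right)} = \left(-5\right)^{3} = -125$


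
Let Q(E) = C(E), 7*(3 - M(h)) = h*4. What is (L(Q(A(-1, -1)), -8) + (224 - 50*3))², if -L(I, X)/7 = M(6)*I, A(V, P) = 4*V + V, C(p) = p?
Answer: 3481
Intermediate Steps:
M(h) = 3 - 4*h/7 (M(h) = 3 - h*4/7 = 3 - 4*h/7)
A(V, P) = 5*V
Q(E) = E
L(I, X) = 3*I (L(I, X) = -7*(3 - 4/7*6)*I = -7*(3 - 24/7)*I = -(-3)*I = 3*I)
(L(Q(A(-1, -1)), -8) + (224 - 50*3))² = (3*(5*(-1)) + (224 - 50*3))² = (3*(-5) + (224 - 1*150))² = (-15 + (224 - 150))² = (-15 + 74)² = 59² = 3481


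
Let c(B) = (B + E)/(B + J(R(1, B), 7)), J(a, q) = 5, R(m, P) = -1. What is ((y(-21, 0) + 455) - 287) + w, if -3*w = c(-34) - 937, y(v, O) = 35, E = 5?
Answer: 515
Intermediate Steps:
c(B) = 1 (c(B) = (B + 5)/(B + 5) = (5 + B)/(5 + B) = 1)
w = 312 (w = -(1 - 937)/3 = -1/3*(-936) = 312)
((y(-21, 0) + 455) - 287) + w = ((35 + 455) - 287) + 312 = (490 - 287) + 312 = 203 + 312 = 515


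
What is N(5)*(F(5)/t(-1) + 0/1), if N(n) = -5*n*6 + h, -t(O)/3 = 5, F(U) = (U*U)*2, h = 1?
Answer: 1490/3 ≈ 496.67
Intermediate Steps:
F(U) = 2*U² (F(U) = U²*2 = 2*U²)
t(O) = -15 (t(O) = -3*5 = -15)
N(n) = 1 - 30*n (N(n) = -5*n*6 + 1 = -30*n + 1 = 1 - 30*n)
N(5)*(F(5)/t(-1) + 0/1) = (1 - 30*5)*((2*5²)/(-15) + 0/1) = (1 - 150)*((2*25)*(-1/15) + 0*1) = -149*(50*(-1/15) + 0) = -149*(-10/3 + 0) = -149*(-10/3) = 1490/3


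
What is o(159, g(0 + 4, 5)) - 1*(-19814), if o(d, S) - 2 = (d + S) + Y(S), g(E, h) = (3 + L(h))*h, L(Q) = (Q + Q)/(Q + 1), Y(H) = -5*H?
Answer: 59645/3 ≈ 19882.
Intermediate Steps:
L(Q) = 2*Q/(1 + Q) (L(Q) = (2*Q)/(1 + Q) = 2*Q/(1 + Q))
g(E, h) = h*(3 + 2*h/(1 + h)) (g(E, h) = (3 + 2*h/(1 + h))*h = h*(3 + 2*h/(1 + h)))
o(d, S) = 2 + d - 4*S (o(d, S) = 2 + ((d + S) - 5*S) = 2 + ((S + d) - 5*S) = 2 + (d - 4*S) = 2 + d - 4*S)
o(159, g(0 + 4, 5)) - 1*(-19814) = (2 + 159 - 20*(3 + 5*5)/(1 + 5)) - 1*(-19814) = (2 + 159 - 20*(3 + 25)/6) + 19814 = (2 + 159 - 20*28/6) + 19814 = (2 + 159 - 4*70/3) + 19814 = (2 + 159 - 280/3) + 19814 = 203/3 + 19814 = 59645/3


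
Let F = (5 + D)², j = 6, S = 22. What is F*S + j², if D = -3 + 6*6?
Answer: 31804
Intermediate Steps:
D = 33 (D = -3 + 36 = 33)
F = 1444 (F = (5 + 33)² = 38² = 1444)
F*S + j² = 1444*22 + 6² = 31768 + 36 = 31804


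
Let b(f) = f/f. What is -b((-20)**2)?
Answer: -1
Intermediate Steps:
b(f) = 1
-b((-20)**2) = -1*1 = -1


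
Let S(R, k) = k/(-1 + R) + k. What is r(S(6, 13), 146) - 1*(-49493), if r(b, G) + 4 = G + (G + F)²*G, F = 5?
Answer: 3378581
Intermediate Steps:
S(R, k) = k + k/(-1 + R) (S(R, k) = k/(-1 + R) + k = k + k/(-1 + R))
r(b, G) = -4 + G + G*(5 + G)² (r(b, G) = -4 + (G + (G + 5)²*G) = -4 + (G + (5 + G)²*G) = -4 + (G + G*(5 + G)²) = -4 + G + G*(5 + G)²)
r(S(6, 13), 146) - 1*(-49493) = (-4 + 146 + 146*(5 + 146)²) - 1*(-49493) = (-4 + 146 + 146*151²) + 49493 = (-4 + 146 + 146*22801) + 49493 = (-4 + 146 + 3328946) + 49493 = 3329088 + 49493 = 3378581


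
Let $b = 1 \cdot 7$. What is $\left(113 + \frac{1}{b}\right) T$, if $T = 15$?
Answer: $\frac{11880}{7} \approx 1697.1$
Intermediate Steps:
$b = 7$
$\left(113 + \frac{1}{b}\right) T = \left(113 + \frac{1}{7}\right) 15 = \frac{792}{7} \cdot 15 = \frac{11880}{7}$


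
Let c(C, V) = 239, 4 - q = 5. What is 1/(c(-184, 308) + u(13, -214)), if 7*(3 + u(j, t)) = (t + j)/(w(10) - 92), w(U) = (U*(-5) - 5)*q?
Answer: 259/61325 ≈ 0.0042234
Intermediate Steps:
q = -1 (q = 4 - 1*5 = 4 - 5 = -1)
w(U) = 5 + 5*U (w(U) = (U*(-5) - 5)*(-1) = (-5*U - 5)*(-1) = (-5 - 5*U)*(-1) = 5 + 5*U)
u(j, t) = -3 - j/259 - t/259 (u(j, t) = -3 + ((t + j)/((5 + 5*10) - 92))/7 = -3 + ((j + t)/((5 + 50) - 92))/7 = -3 + ((j + t)/(55 - 92))/7 = -3 + ((j + t)/(-37))/7 = -3 + ((j + t)*(-1/37))/7 = -3 + (-j/37 - t/37)/7 = -3 + (-j/259 - t/259) = -3 - j/259 - t/259)
1/(c(-184, 308) + u(13, -214)) = 1/(239 + (-3 - 1/259*13 - 1/259*(-214))) = 1/(239 + (-3 - 13/259 + 214/259)) = 1/(239 - 576/259) = 1/(61325/259) = 259/61325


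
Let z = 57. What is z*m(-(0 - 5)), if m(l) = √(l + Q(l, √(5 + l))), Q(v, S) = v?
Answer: 57*√10 ≈ 180.25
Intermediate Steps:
m(l) = √2*√l (m(l) = √(l + l) = √(2*l) = √2*√l)
z*m(-(0 - 5)) = 57*(√2*√(-(0 - 5))) = 57*(√2*√(-1*(-5))) = 57*(√2*√5) = 57*√10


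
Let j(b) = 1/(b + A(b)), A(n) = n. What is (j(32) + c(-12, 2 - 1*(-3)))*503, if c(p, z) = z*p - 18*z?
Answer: -4828297/64 ≈ -75442.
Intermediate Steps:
c(p, z) = -18*z + p*z (c(p, z) = p*z - 18*z = -18*z + p*z)
j(b) = 1/(2*b) (j(b) = 1/(b + b) = 1/(2*b))
(j(32) + c(-12, 2 - 1*(-3)))*503 = ((½)/32 + (2 - 1*(-3))*(-18 - 12))*503 = ((½)*(1/32) + (2 + 3)*(-30))*503 = (1/64 + 5*(-30))*503 = (1/64 - 150)*503 = -9599/64*503 = -4828297/64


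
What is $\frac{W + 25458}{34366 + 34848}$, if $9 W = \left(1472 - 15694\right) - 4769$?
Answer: $\frac{210131}{622926} \approx 0.33733$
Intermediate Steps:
$W = - \frac{18991}{9}$ ($W = \frac{\left(1472 - 15694\right) - 4769}{9} = \frac{-14222 - 4769}{9} = \frac{1}{9} \left(-18991\right) = - \frac{18991}{9} \approx -2110.1$)
$\frac{W + 25458}{34366 + 34848} = \frac{- \frac{18991}{9} + 25458}{34366 + 34848} = \frac{210131}{9 \cdot 69214} = \frac{210131}{9} \cdot \frac{1}{69214} = \frac{210131}{622926}$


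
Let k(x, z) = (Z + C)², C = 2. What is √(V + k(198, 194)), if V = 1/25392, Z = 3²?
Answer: √9217299/276 ≈ 11.000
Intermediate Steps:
Z = 9
k(x, z) = 121 (k(x, z) = (9 + 2)² = 11² = 121)
V = 1/25392 ≈ 3.9382e-5
√(V + k(198, 194)) = √(1/25392 + 121) = √(3072433/25392) = √9217299/276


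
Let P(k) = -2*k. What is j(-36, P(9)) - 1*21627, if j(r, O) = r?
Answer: -21663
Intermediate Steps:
j(-36, P(9)) - 1*21627 = -36 - 1*21627 = -36 - 21627 = -21663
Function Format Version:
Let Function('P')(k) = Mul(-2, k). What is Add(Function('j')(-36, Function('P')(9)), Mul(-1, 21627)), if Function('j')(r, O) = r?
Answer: -21663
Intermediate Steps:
Add(Function('j')(-36, Function('P')(9)), Mul(-1, 21627)) = Add(-36, Mul(-1, 21627)) = Add(-36, -21627) = -21663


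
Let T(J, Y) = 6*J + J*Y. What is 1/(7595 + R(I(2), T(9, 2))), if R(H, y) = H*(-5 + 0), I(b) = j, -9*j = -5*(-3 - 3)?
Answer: 3/22835 ≈ 0.00013138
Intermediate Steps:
j = -10/3 (j = -(-5)*(-3 - 3)/9 = -(-5)*(-6)/9 = -1/9*30 = -10/3 ≈ -3.3333)
I(b) = -10/3
R(H, y) = -5*H (R(H, y) = H*(-5) = -5*H)
1/(7595 + R(I(2), T(9, 2))) = 1/(7595 - 5*(-10/3)) = 1/(7595 + 50/3) = 1/(22835/3) = 3/22835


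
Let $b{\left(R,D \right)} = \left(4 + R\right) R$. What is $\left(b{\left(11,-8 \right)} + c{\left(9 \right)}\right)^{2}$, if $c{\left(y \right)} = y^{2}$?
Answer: $60516$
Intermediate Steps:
$b{\left(R,D \right)} = R \left(4 + R\right)$
$\left(b{\left(11,-8 \right)} + c{\left(9 \right)}\right)^{2} = \left(11 \left(4 + 11\right) + 9^{2}\right)^{2} = \left(11 \cdot 15 + 81\right)^{2} = \left(165 + 81\right)^{2} = 246^{2} = 60516$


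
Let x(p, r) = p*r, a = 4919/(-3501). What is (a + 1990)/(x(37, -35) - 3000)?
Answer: -6962071/15036795 ≈ -0.46300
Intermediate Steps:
a = -4919/3501 (a = 4919*(-1/3501) = -4919/3501 ≈ -1.4050)
(a + 1990)/(x(37, -35) - 3000) = (-4919/3501 + 1990)/(37*(-35) - 3000) = 6962071/(3501*(-1295 - 3000)) = (6962071/3501)/(-4295) = (6962071/3501)*(-1/4295) = -6962071/15036795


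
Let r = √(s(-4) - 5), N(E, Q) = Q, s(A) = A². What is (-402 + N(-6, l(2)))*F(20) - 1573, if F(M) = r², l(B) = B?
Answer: -5973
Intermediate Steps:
r = √11 (r = √((-4)² - 5) = √(16 - 5) = √11 ≈ 3.3166)
F(M) = 11 (F(M) = (√11)² = 11)
(-402 + N(-6, l(2)))*F(20) - 1573 = (-402 + 2)*11 - 1573 = -400*11 - 1573 = -4400 - 1573 = -5973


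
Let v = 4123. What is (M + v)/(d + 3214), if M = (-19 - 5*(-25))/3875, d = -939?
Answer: 15976731/8815625 ≈ 1.8123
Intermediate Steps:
M = 106/3875 (M = (-19 + 125)*(1/3875) = 106*(1/3875) = 106/3875 ≈ 0.027355)
(M + v)/(d + 3214) = (106/3875 + 4123)/(-939 + 3214) = (15976731/3875)/2275 = (15976731/3875)*(1/2275) = 15976731/8815625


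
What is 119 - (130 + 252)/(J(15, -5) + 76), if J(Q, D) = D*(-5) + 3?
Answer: 5997/52 ≈ 115.33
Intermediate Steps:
J(Q, D) = 3 - 5*D (J(Q, D) = -5*D + 3 = 3 - 5*D)
119 - (130 + 252)/(J(15, -5) + 76) = 119 - (130 + 252)/((3 - 5*(-5)) + 76) = 119 - 382/((3 + 25) + 76) = 119 - 382/(28 + 76) = 119 - 382/104 = 119 - 1*191/52 = 119 - 191/52 = 5997/52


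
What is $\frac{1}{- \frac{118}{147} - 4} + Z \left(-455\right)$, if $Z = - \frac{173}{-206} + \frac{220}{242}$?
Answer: $- \frac{318341898}{399949} \approx -795.96$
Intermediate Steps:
$Z = \frac{3963}{2266}$ ($Z = \left(-173\right) \left(- \frac{1}{206}\right) + 220 \cdot \frac{1}{242} = \frac{173}{206} + \frac{10}{11} = \frac{3963}{2266} \approx 1.7489$)
$\frac{1}{- \frac{118}{147} - 4} + Z \left(-455\right) = \frac{1}{- \frac{118}{147} - 4} + \frac{3963}{2266} \left(-455\right) = \frac{1}{\left(-118\right) \frac{1}{147} - 4} - \frac{1803165}{2266} = \frac{1}{- \frac{118}{147} - 4} - \frac{1803165}{2266} = \frac{1}{- \frac{706}{147}} - \frac{1803165}{2266} = - \frac{147}{706} - \frac{1803165}{2266} = - \frac{318341898}{399949}$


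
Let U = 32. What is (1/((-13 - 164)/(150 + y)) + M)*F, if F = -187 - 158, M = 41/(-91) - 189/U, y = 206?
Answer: 496008685/171808 ≈ 2887.0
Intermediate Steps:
M = -18511/2912 (M = 41/(-91) - 189/32 = 41*(-1/91) - 189*1/32 = -41/91 - 189/32 = -18511/2912 ≈ -6.3568)
F = -345
(1/((-13 - 164)/(150 + y)) + M)*F = (1/((-13 - 164)/(150 + 206)) - 18511/2912)*(-345) = (1/(-177/356) - 18511/2912)*(-345) = (-356/177 - 18511/2912)*(-345) = -4313119/515424*(-345) = 496008685/171808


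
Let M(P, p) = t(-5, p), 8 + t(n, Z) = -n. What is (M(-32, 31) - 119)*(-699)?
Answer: 85278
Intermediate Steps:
t(n, Z) = -8 - n
M(P, p) = -3 (M(P, p) = -8 - 1*(-5) = -8 + 5 = -3)
(M(-32, 31) - 119)*(-699) = (-3 - 119)*(-699) = -122*(-699) = 85278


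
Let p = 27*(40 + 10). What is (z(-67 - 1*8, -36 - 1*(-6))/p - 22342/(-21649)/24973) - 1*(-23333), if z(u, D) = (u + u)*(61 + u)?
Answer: 113540447416325/4865764293 ≈ 23335.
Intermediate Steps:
z(u, D) = 2*u*(61 + u) (z(u, D) = (2*u)*(61 + u) = 2*u*(61 + u))
p = 1350 (p = 27*50 = 1350)
(z(-67 - 1*8, -36 - 1*(-6))/p - 22342/(-21649)/24973) - 1*(-23333) = ((2*(-67 - 1*8)*(61 + (-67 - 1*8)))/1350 - 22342/(-21649)/24973) - 1*(-23333) = ((2*(-67 - 8)*(61 + (-67 - 8)))*(1/1350) - 22342*(-1/21649)*(1/24973)) + 23333 = ((2*(-75)*(61 - 75))*(1/1350) + (22342/21649)*(1/24973)) + 23333 = ((2*(-75)*(-14))*(1/1350) + 22342/540640477) + 23333 = (2100*(1/1350) + 22342/540640477) + 23333 = (14/9 + 22342/540640477) + 23333 = 7569167756/4865764293 + 23333 = 113540447416325/4865764293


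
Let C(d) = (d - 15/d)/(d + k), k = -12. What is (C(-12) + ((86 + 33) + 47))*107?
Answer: 1709753/96 ≈ 17810.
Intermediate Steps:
C(d) = (d - 15/d)/(-12 + d) (C(d) = (d - 15/d)/(d - 12) = (d - 15/d)/(-12 + d))
(C(-12) + ((86 + 33) + 47))*107 = ((-15 + (-12)**2)/((-12)*(-12 - 12)) + ((86 + 33) + 47))*107 = (-1/12*(-15 + 144)/(-24) + (119 + 47))*107 = (-1/12*(-1/24)*129 + 166)*107 = (43/96 + 166)*107 = (15979/96)*107 = 1709753/96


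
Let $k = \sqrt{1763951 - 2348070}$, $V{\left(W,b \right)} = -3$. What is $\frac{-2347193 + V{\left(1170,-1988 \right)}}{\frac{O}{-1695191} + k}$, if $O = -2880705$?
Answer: $- \frac{2865542073944364345}{419643755239213066} + \frac{1686268164866524319 i \sqrt{584119}}{419643755239213066} \approx -6.8285 + 3071.1 i$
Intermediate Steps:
$k = i \sqrt{584119}$ ($k = \sqrt{-584119} = i \sqrt{584119} \approx 764.28 i$)
$\frac{-2347193 + V{\left(1170,-1988 \right)}}{\frac{O}{-1695191} + k} = \frac{-2347193 - 3}{- \frac{2880705}{-1695191} + i \sqrt{584119}} = - \frac{2347196}{\left(-2880705\right) \left(- \frac{1}{1695191}\right) + i \sqrt{584119}} = - \frac{2347196}{\frac{2880705}{1695191} + i \sqrt{584119}}$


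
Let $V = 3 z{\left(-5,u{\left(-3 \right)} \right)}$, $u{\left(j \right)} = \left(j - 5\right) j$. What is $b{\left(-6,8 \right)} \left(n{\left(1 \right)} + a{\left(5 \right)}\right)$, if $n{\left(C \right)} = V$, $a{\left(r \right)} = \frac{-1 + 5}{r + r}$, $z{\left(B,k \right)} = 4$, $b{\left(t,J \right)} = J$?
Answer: $\frac{496}{5} \approx 99.2$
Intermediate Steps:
$u{\left(j \right)} = j \left(-5 + j\right)$ ($u{\left(j \right)} = \left(-5 + j\right) j = j \left(-5 + j\right)$)
$a{\left(r \right)} = \frac{2}{r}$ ($a{\left(r \right)} = \frac{4}{2 r} = 4 \frac{1}{2 r} = \frac{2}{r}$)
$V = 12$ ($V = 3 \cdot 4 = 12$)
$n{\left(C \right)} = 12$
$b{\left(-6,8 \right)} \left(n{\left(1 \right)} + a{\left(5 \right)}\right) = 8 \left(12 + \frac{2}{5}\right) = 8 \cdot \frac{62}{5} = \frac{496}{5}$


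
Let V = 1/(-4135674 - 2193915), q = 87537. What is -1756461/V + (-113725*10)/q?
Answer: 973208023665457823/87537 ≈ 1.1118e+13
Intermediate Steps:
V = -1/6329589 (V = 1/(-6329589) = -1/6329589 ≈ -1.5799e-7)
-1756461/V + (-113725*10)/q = -1756461/(-1/6329589) - 113725*10/87537 = -1756461*(-6329589) - 1137250*1/87537 = 11117676224529 - 1137250/87537 = 973208023665457823/87537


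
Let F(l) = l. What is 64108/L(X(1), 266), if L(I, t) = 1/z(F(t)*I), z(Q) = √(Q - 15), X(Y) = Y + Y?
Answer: 64108*√517 ≈ 1.4577e+6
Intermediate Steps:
X(Y) = 2*Y
z(Q) = √(-15 + Q)
L(I, t) = (-15 + I*t)^(-½) (L(I, t) = 1/(√(-15 + t*I)) = 1/(√(-15 + I*t)) = (-15 + I*t)^(-½))
64108/L(X(1), 266) = 64108/((-15 + (2*1)*266)^(-½)) = 64108/((-15 + 2*266)^(-½)) = 64108/((-15 + 532)^(-½)) = 64108/(517^(-½)) = 64108/((√517/517)) = 64108*√517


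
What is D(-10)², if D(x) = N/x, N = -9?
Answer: 81/100 ≈ 0.81000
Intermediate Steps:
D(x) = -9/x
D(-10)² = (-9/(-10))² = (-9*(-⅒))² = (9/10)² = 81/100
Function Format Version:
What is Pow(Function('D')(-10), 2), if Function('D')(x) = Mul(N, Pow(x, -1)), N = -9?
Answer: Rational(81, 100) ≈ 0.81000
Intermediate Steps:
Function('D')(x) = Mul(-9, Pow(x, -1))
Pow(Function('D')(-10), 2) = Pow(Mul(-9, Pow(-10, -1)), 2) = Pow(Mul(-9, Rational(-1, 10)), 2) = Pow(Rational(9, 10), 2) = Rational(81, 100)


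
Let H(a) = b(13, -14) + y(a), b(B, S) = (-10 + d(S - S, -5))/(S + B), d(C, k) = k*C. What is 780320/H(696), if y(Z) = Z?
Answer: 390160/353 ≈ 1105.3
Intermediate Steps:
d(C, k) = C*k
b(B, S) = -10/(B + S) (b(B, S) = (-10 + (S - S)*(-5))/(S + B) = (-10 + 0*(-5))/(B + S) = (-10 + 0)/(B + S) = -10/(B + S))
H(a) = 10 + a (H(a) = -10/(13 - 14) + a = -10/(-1) + a = -10*(-1) + a = 10 + a)
780320/H(696) = 780320/(10 + 696) = 780320/706 = 780320*(1/706) = 390160/353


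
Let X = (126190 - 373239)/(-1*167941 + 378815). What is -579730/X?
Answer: 122249984020/247049 ≈ 4.9484e+5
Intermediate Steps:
X = -247049/210874 (X = -247049/(-167941 + 378815) = -247049/210874 ≈ -1.1715)
-579730/X = -579730/(-247049/210874) = -579730*(-210874/247049) = 122249984020/247049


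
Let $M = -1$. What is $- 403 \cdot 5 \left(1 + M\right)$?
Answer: $0$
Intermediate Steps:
$- 403 \cdot 5 \left(1 + M\right) = - 403 \cdot 5 \left(1 - 1\right) = - 403 \cdot 5 \cdot 0 = \left(-403\right) 0 = 0$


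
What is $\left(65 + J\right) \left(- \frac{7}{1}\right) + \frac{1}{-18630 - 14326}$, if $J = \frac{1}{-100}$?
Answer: $- \frac{93704213}{205975} \approx -454.93$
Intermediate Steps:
$J = - \frac{1}{100} \approx -0.01$
$\left(65 + J\right) \left(- \frac{7}{1}\right) + \frac{1}{-18630 - 14326} = \left(65 - \frac{1}{100}\right) \left(- \frac{7}{1}\right) + \frac{1}{-18630 - 14326} = \frac{6499 \left(\left(-7\right) 1\right)}{100} + \frac{1}{-32956} = \frac{6499}{100} \left(-7\right) - \frac{1}{32956} = - \frac{45493}{100} - \frac{1}{32956} = - \frac{93704213}{205975}$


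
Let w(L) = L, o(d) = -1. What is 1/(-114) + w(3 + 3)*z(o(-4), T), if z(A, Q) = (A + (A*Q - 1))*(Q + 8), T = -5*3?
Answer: -62245/114 ≈ -546.01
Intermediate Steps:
T = -15
z(A, Q) = (8 + Q)*(-1 + A + A*Q) (z(A, Q) = (A + (-1 + A*Q))*(8 + Q) = (-1 + A + A*Q)*(8 + Q) = (8 + Q)*(-1 + A + A*Q))
1/(-114) + w(3 + 3)*z(o(-4), T) = 1/(-114) + (3 + 3)*(-8 - 1*(-15) + 8*(-1) - 1*(-15)² + 9*(-1)*(-15)) = -1/114 + 6*(-8 + 15 - 8 - 1*225 + 135) = -1/114 + 6*(-8 + 15 - 8 - 225 + 135) = -1/114 + 6*(-91) = -1/114 - 546 = -62245/114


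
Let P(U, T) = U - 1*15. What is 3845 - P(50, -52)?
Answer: 3810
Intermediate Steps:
P(U, T) = -15 + U (P(U, T) = U - 15 = -15 + U)
3845 - P(50, -52) = 3845 - (-15 + 50) = 3845 - 1*35 = 3845 - 35 = 3810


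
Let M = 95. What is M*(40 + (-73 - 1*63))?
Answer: -9120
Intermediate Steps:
M*(40 + (-73 - 1*63)) = 95*(40 + (-73 - 1*63)) = 95*(40 + (-73 - 63)) = 95*(40 - 136) = 95*(-96) = -9120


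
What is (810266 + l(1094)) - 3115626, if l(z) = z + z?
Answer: -2303172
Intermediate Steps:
l(z) = 2*z
(810266 + l(1094)) - 3115626 = (810266 + 2*1094) - 3115626 = (810266 + 2188) - 3115626 = 812454 - 3115626 = -2303172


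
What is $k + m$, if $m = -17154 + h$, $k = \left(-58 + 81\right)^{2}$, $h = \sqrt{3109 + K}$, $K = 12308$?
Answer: $-16625 + 3 \sqrt{1713} \approx -16501.0$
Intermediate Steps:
$h = 3 \sqrt{1713}$ ($h = \sqrt{3109 + 12308} = \sqrt{15417} = 3 \sqrt{1713} \approx 124.17$)
$k = 529$ ($k = 23^{2} = 529$)
$m = -17154 + 3 \sqrt{1713} \approx -17030.0$
$k + m = 529 - \left(17154 - 3 \sqrt{1713}\right) = -16625 + 3 \sqrt{1713}$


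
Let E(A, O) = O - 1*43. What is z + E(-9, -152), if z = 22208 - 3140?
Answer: 18873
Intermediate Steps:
E(A, O) = -43 + O (E(A, O) = O - 43 = -43 + O)
z = 19068
z + E(-9, -152) = 19068 + (-43 - 152) = 19068 - 195 = 18873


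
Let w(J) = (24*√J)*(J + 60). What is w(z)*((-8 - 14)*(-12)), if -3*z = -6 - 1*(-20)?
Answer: 116864*I*√42 ≈ 7.5737e+5*I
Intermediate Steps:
z = -14/3 (z = -(-6 - 1*(-20))/3 = -(-6 + 20)/3 = -⅓*14 = -14/3 ≈ -4.6667)
w(J) = 24*√J*(60 + J) (w(J) = (24*√J)*(60 + J) = 24*√J*(60 + J))
w(z)*((-8 - 14)*(-12)) = (24*√(-14/3)*(60 - 14/3))*((-8 - 14)*(-12)) = (24*(I*√42/3)*(166/3))*(-22*(-12)) = (1328*I*√42/3)*264 = 116864*I*√42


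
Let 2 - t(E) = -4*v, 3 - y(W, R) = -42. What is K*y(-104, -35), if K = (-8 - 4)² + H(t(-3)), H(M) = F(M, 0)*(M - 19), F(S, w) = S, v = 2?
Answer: 2430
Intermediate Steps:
y(W, R) = 45 (y(W, R) = 3 - 1*(-42) = 3 + 42 = 45)
t(E) = 10 (t(E) = 2 - (-4)*2 = 2 - 1*(-8) = 2 + 8 = 10)
H(M) = M*(-19 + M) (H(M) = M*(M - 19) = M*(-19 + M))
K = 54 (K = (-8 - 4)² + 10*(-19 + 10) = (-12)² + 10*(-9) = 144 - 90 = 54)
K*y(-104, -35) = 54*45 = 2430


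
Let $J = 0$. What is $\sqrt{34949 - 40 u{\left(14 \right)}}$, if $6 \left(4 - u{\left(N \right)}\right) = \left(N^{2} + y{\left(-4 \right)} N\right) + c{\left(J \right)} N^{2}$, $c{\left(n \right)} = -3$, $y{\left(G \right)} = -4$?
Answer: $\frac{\sqrt{286221}}{3} \approx 178.33$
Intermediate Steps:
$u{\left(N \right)} = 4 + \frac{N^{2}}{3} + \frac{2 N}{3}$ ($u{\left(N \right)} = 4 - \frac{\left(N^{2} - 4 N\right) - 3 N^{2}}{6} = 4 - \frac{- 4 N - 2 N^{2}}{6} = 4 + \left(\frac{N^{2}}{3} + \frac{2 N}{3}\right) = 4 + \frac{N^{2}}{3} + \frac{2 N}{3}$)
$\sqrt{34949 - 40 u{\left(14 \right)}} = \sqrt{34949 - 40 \left(4 + \frac{14^{2}}{3} + \frac{2}{3} \cdot 14\right)} = \sqrt{34949 - 40 \left(4 + \frac{1}{3} \cdot 196 + \frac{28}{3}\right)} = \sqrt{34949 - 40 \left(4 + \frac{196}{3} + \frac{28}{3}\right)} = \sqrt{34949 - \frac{9440}{3}} = \sqrt{\frac{95407}{3}} = \frac{\sqrt{286221}}{3}$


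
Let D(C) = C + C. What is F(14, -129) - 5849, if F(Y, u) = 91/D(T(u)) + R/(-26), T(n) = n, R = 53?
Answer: -9812783/1677 ≈ -5851.4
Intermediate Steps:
D(C) = 2*C
F(Y, u) = -53/26 + 91/(2*u) (F(Y, u) = 91/((2*u)) + 53/(-26) = 91*(1/(2*u)) + 53*(-1/26) = 91/(2*u) - 53/26 = -53/26 + 91/(2*u))
F(14, -129) - 5849 = (1/26)*(1183 - 53*(-129))/(-129) - 5849 = (1/26)*(-1/129)*(1183 + 6837) - 5849 = (1/26)*(-1/129)*8020 - 5849 = -4010/1677 - 5849 = -9812783/1677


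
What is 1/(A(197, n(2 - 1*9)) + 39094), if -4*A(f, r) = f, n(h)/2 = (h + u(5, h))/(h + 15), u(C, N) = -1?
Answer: 4/156179 ≈ 2.5612e-5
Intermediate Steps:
n(h) = 2*(-1 + h)/(15 + h) (n(h) = 2*((h - 1)/(h + 15)) = 2*((-1 + h)/(15 + h)) = 2*(-1 + h)/(15 + h))
A(f, r) = -f/4
1/(A(197, n(2 - 1*9)) + 39094) = 1/(-1/4*197 + 39094) = 1/(-197/4 + 39094) = 1/(156179/4) = 4/156179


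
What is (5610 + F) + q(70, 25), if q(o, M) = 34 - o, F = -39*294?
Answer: -5892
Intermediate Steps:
F = -11466
(5610 + F) + q(70, 25) = (5610 - 11466) + (34 - 1*70) = -5856 + (34 - 70) = -5856 - 36 = -5892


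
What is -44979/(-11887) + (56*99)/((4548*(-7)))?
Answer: 16262499/4505173 ≈ 3.6097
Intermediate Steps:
-44979/(-11887) + (56*99)/((4548*(-7))) = -44979*(-1/11887) + 5544/(-31836) = 44979/11887 + 5544*(-1/31836) = 44979/11887 - 66/379 = 16262499/4505173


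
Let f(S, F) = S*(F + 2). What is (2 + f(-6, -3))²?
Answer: 64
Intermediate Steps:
f(S, F) = S*(2 + F)
(2 + f(-6, -3))² = (2 - 6*(2 - 3))² = (2 - 6*(-1))² = (2 + 6)² = 8² = 64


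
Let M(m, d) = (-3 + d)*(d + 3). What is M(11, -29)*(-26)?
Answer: -21632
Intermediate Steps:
M(m, d) = (-3 + d)*(3 + d)
M(11, -29)*(-26) = (-9 + (-29)²)*(-26) = (-9 + 841)*(-26) = 832*(-26) = -21632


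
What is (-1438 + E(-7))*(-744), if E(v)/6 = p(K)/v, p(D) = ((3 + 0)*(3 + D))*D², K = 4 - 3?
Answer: 7542672/7 ≈ 1.0775e+6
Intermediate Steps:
K = 1
p(D) = D²*(9 + 3*D) (p(D) = (3*(3 + D))*D² = (9 + 3*D)*D² = D²*(9 + 3*D))
E(v) = 72/v (E(v) = 6*((3*1²*(3 + 1))/v) = 6*((3*1*4)/v) = 6*(12/v) = 72/v)
(-1438 + E(-7))*(-744) = (-1438 + 72/(-7))*(-744) = (-1438 + 72*(-⅐))*(-744) = (-1438 - 72/7)*(-744) = -10138/7*(-744) = 7542672/7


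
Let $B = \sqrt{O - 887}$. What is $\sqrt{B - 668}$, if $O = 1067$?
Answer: $\sqrt{-668 + 6 \sqrt{5}} \approx 25.585 i$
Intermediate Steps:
$B = 6 \sqrt{5}$ ($B = \sqrt{1067 - 887} = \sqrt{180} = 6 \sqrt{5} \approx 13.416$)
$\sqrt{B - 668} = \sqrt{6 \sqrt{5} - 668} = \sqrt{-668 + 6 \sqrt{5}}$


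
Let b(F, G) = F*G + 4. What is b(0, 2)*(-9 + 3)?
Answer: -24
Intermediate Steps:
b(F, G) = 4 + F*G
b(0, 2)*(-9 + 3) = (4 + 0*2)*(-9 + 3) = (4 + 0)*(-6) = 4*(-6) = -24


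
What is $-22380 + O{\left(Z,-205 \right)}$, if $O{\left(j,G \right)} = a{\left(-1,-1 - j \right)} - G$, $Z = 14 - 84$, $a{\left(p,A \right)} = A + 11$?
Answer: $-22095$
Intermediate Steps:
$a{\left(p,A \right)} = 11 + A$
$Z = -70$ ($Z = 14 - 84 = -70$)
$O{\left(j,G \right)} = 10 - G - j$ ($O{\left(j,G \right)} = \left(11 - \left(1 + j\right)\right) - G = \left(10 - j\right) - G = 10 - G - j$)
$-22380 + O{\left(Z,-205 \right)} = -22380 - -285 = -22380 + \left(10 + 205 + 70\right) = -22380 + 285 = -22095$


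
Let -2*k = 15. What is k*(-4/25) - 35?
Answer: -169/5 ≈ -33.800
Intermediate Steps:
k = -15/2 (k = -½*15 = -15/2 ≈ -7.5000)
k*(-4/25) - 35 = -(-30)/25 - 35 = -15/2*(-4/25) - 35 = 6/5 - 35 = -169/5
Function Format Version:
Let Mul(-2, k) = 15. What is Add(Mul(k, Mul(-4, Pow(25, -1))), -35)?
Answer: Rational(-169, 5) ≈ -33.800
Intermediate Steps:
k = Rational(-15, 2) (k = Mul(Rational(-1, 2), 15) = Rational(-15, 2) ≈ -7.5000)
Add(Mul(k, Mul(-4, Pow(25, -1))), -35) = Add(Mul(Rational(-15, 2), Mul(-4, Pow(25, -1))), -35) = Add(Mul(Rational(-15, 2), Mul(-4, Rational(1, 25))), -35) = Add(Mul(Rational(-15, 2), Rational(-4, 25)), -35) = Add(Rational(6, 5), -35) = Rational(-169, 5)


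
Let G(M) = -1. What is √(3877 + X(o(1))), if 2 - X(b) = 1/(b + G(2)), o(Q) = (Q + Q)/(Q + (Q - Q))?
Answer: √3878 ≈ 62.274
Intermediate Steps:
o(Q) = 2 (o(Q) = (2*Q)/(Q + 0) = (2*Q)/Q = 2)
X(b) = 2 - 1/(-1 + b) (X(b) = 2 - 1/(b - 1) = 2 - 1/(-1 + b))
√(3877 + X(o(1))) = √(3877 + (-3 + 2*2)/(-1 + 2)) = √(3877 + (-3 + 4)/1) = √(3877 + 1*1) = √(3877 + 1) = √3878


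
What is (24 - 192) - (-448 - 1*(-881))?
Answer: -601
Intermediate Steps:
(24 - 192) - (-448 - 1*(-881)) = -168 - (-448 + 881) = -168 - 1*433 = -168 - 433 = -601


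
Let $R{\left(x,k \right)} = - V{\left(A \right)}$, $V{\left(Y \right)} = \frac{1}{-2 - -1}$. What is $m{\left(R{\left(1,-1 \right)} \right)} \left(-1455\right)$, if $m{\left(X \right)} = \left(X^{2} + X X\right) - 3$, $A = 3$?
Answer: $1455$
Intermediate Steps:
$V{\left(Y \right)} = -1$ ($V{\left(Y \right)} = \frac{1}{-2 + \left(-4 + 5\right)} = \frac{1}{-2 + 1} = \frac{1}{-1} = -1$)
$R{\left(x,k \right)} = 1$ ($R{\left(x,k \right)} = \left(-1\right) \left(-1\right) = 1$)
$m{\left(X \right)} = -3 + 2 X^{2}$ ($m{\left(X \right)} = \left(X^{2} + X^{2}\right) - 3 = 2 X^{2} - 3 = -3 + 2 X^{2}$)
$m{\left(R{\left(1,-1 \right)} \right)} \left(-1455\right) = \left(-3 + 2 \cdot 1^{2}\right) \left(-1455\right) = \left(-3 + 2 \cdot 1\right) \left(-1455\right) = \left(-3 + 2\right) \left(-1455\right) = \left(-1\right) \left(-1455\right) = 1455$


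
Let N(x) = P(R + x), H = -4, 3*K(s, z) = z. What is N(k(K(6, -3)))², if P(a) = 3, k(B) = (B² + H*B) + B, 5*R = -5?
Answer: 9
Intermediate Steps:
R = -1 (R = (⅕)*(-5) = -1)
K(s, z) = z/3
k(B) = B² - 3*B (k(B) = (B² - 4*B) + B = B² - 3*B)
N(x) = 3
N(k(K(6, -3)))² = 3² = 9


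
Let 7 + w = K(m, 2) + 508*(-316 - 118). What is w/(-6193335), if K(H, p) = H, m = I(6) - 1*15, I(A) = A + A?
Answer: 73494/2064445 ≈ 0.035600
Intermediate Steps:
I(A) = 2*A
m = -3 (m = 2*6 - 1*15 = 12 - 15 = -3)
w = -220482 (w = -7 + (-3 + 508*(-316 - 118)) = -7 + (-3 + 508*(-434)) = -7 + (-3 - 220472) = -7 - 220475 = -220482)
w/(-6193335) = -220482/(-6193335) = -220482*(-1/6193335) = 73494/2064445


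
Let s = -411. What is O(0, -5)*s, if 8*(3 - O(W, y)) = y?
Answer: -11919/8 ≈ -1489.9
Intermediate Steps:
O(W, y) = 3 - y/8
O(0, -5)*s = (3 - 1/8*(-5))*(-411) = (3 + 5/8)*(-411) = (29/8)*(-411) = -11919/8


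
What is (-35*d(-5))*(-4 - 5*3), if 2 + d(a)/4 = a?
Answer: -18620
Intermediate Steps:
d(a) = -8 + 4*a
(-35*d(-5))*(-4 - 5*3) = (-35*(-8 + 4*(-5)))*(-4 - 5*3) = (-35*(-8 - 20))*(-4 - 15) = -35*(-28)*(-19) = 980*(-19) = -18620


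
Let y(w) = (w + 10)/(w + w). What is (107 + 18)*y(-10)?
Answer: 0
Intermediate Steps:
y(w) = (10 + w)/(2*w) (y(w) = (10 + w)/((2*w)) = (10 + w)*(1/(2*w)) = (10 + w)/(2*w))
(107 + 18)*y(-10) = (107 + 18)*((½)*(10 - 10)/(-10)) = 125*((½)*(-⅒)*0) = 125*0 = 0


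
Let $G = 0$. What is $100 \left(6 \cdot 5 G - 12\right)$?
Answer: $-1200$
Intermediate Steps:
$100 \left(6 \cdot 5 G - 12\right) = 100 \left(6 \cdot 5 \cdot 0 - 12\right) = 100 \left(30 \cdot 0 - 12\right) = 100 \left(0 - 12\right) = 100 \left(-12\right) = -1200$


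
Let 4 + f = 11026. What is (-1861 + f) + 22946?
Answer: 32107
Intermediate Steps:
f = 11022 (f = -4 + 11026 = 11022)
(-1861 + f) + 22946 = (-1861 + 11022) + 22946 = 9161 + 22946 = 32107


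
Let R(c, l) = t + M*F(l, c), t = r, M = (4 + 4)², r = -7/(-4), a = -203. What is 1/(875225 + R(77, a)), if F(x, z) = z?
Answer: 4/3520619 ≈ 1.1362e-6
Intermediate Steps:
r = 7/4 (r = -7*(-¼) = 7/4 ≈ 1.7500)
M = 64 (M = 8² = 64)
t = 7/4 ≈ 1.7500
R(c, l) = 7/4 + 64*c
1/(875225 + R(77, a)) = 1/(875225 + (7/4 + 64*77)) = 1/(875225 + (7/4 + 4928)) = 1/(875225 + 19719/4) = 1/(3520619/4) = 4/3520619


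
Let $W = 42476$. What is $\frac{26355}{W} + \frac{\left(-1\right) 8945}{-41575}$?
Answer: $\frac{42161627}{50455420} \approx 0.83562$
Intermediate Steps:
$\frac{26355}{W} + \frac{\left(-1\right) 8945}{-41575} = \frac{26355}{42476} + \frac{\left(-1\right) 8945}{-41575} = 26355 \cdot \frac{1}{42476} - - \frac{1789}{8315} = \frac{3765}{6068} + \frac{1789}{8315} = \frac{42161627}{50455420}$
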